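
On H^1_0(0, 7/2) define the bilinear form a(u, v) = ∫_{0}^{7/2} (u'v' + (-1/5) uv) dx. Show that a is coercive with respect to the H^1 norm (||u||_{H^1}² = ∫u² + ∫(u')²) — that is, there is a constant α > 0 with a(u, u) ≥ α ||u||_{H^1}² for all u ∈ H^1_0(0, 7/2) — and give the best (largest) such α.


α = (-49 + 20*π^2)/(5*(4*π^2 + 49))

Coercivity of a(·,·) on H^1_0(0, 7/2) means a(u, u) ≥ α ||u||_{H^1}² for every u ∈ H^1_0.
The interval has length L = 7/2, and Poincaré/coercivity depend only on L. Here a(u, u) = ∫(u')² + (-1/5)·∫u².
Here c = -1/5 < 0 with |c| < (π/L)² = 4*π^2/49, so coercivity still holds. The condition a(u,u) ≥ α||u||_{H^1}² reads (1−α)∫(u')² ≥ (α−c)∫u². Any admissible α is ≤ 1 (rapidly oscillating u have ∫u²/∫(u')² → 0), and α = 1 would force 0 ≥ (1−c)∫u², impossible since c < 1; so 1−α > 0. By the sharp Poincaré inequality on H^1_0 of an interval of length L, ∫(u')² ≥ (π/L)²∫u² with equality for the first sine mode sin(π(x−x₀)/L) (x₀ the left endpoint), so the inequality holds for all u iff (1−α)(π/L)² ≥ α − c, i.e. α ≤ ((π/L)² + c)/((π/L)² + 1) = (1 + c(L/π)²)/(1 + (L/π)²). (Direct route, valid since c ≤ 0: Poincaré gives c∫u² ≥ c(L/π)²∫(u')², so a(u,u) ≥ (1 + c(L/π)²)∫(u')², while ||u||_{H^1}² ≤ (1 + (L/π)²)∫(u')²; dividing yields the same α.) With (π/L)² = 4*π^2/49 and c = -1/5, the largest admissible constant is α = ((π/L)² + c)/((π/L)² + 1).
Simplifying, α = (-49 + 20*π^2)/(5*(4*π^2 + 49)).


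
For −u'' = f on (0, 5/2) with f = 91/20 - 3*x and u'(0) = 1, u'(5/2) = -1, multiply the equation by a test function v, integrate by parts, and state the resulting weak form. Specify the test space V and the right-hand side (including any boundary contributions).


V = H^1(0, 5/2) (v unrestricted at boundary; u is determined up to an additive constant); weak form: ∫_0^5/2 u'v' dx = ∫_0^5/2 (91/20 - 3*x) v dx − v(5/2) − v(0) for all v ∈ V.

Multiply both sides by a test function v and integrate from 0 to 5/2:
  ∫_0^5/2 −u''(x) v(x) dx = ∫_0^5/2 f(x) v(x) dx.
Integrate the LHS by parts once:
  ∫_0^5/2 −u'' v dx = −[u'(x) v(x)]_0^5/2 + ∫_0^5/2 u'(x) v'(x) dx.
Thus ∫_0^5/2 u'(x) v'(x) dx = ∫_0^5/2 f(x) v(x) dx + [u'(x) v(x)]_0^5/2.
Choose V so that boundary terms are either known or forced to vanish.
u has inhomogeneous Neumann u'(0) = 1, u'(5/2) = -1. [u' v]_0^5/2 = (-1)·v(5/2) − (1)·v(0) = − v(5/2) − v(0). Take V = H^1(0, 5/2); boundary term becomes part of RHS.
Weak formulation: find u (satisfying any essential BC) such that ∫_0^5/2 u'(x) v'(x) dx = ∫_0^5/2 f v dx − v(5/2) − v(0) for all v ∈ V (Neumann data are natural BCs: they enter the RHS as boundary terms).
Substituting f(x) = 91/20 - 3*x, the right-hand side is ∫_0^5/2 (91/20 - 3*x) v dx − v(5/2) − v(0).
Compatibility check (pure Neumann): taking v ≡ 1 ∈ V gives 0 = ∫_0^5/2 f dx + (-1) − (1), i.e. ∫_0^5/2 f dx must equal u'(0) − u'(5/2) = 2. Indeed ∫_0^5/2 (91/20 - 3*x) dx = 2, so the data are compatible. The solution is then unique only up to an additive constant (fix it e.g. by requiring ∫_0^5/2 u dx = 0).


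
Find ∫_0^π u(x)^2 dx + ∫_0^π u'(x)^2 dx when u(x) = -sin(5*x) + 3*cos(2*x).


||u||_{H^1(0,π)}^2 = -100/7 + 71*π/2

u'(x) = -6*sin(2*x) - 5*cos(5*x).
Expand u² and (u')² and integrate term by term on (0, π), using: for integers n ≥ 1, ∫_0^π sin²(nx) dx = ∫_0^π cos²(nx) dx = π/2; for n ≠ n', ∫_0^π sin(nx)sin(n'x) dx = ∫_0^π cos(nx)cos(n'x) dx = 0; and by product-to-sum, ∫_0^π sin(nx)cos(n'x) dx = ½∫_0^π [sin((n+n')x) + sin((n−n')x)] dx, which is 0 when n+n' is even and 2n/(n²−n'²) when n+n' is odd (it need not vanish on (0, π)).
  u² squared terms: (-1)²·∫sin(5x)² dx = 1·π/2 = π/2;  (3)²·∫cos(2x)² dx = 9·π/2 = 9*π/2.
  u² cross terms: 2·(-1)·(3)·∫sin(5x)·cos(2x) dx = -6·(10/21) = -20/7.
  So ∫_0^π u² dx = π/2 + 9*π/2 − 20/7 = -20/7 + 5*π.
  (u')² squared terms: (-6)²·∫sin(2x)² dx = 36·π/2 = 18*π;  (-5)²·∫cos(5x)² dx = 25·π/2 = 25*π/2.
  (u')² cross terms: 2·(-6)·(-5)·∫sin(2x)·cos(5x) dx = 60·(-4/21) = -80/7.
  So ∫_0^π (u')² dx = 18*π + 25*π/2 − 80/7 = -80/7 + 61*π/2.
||u||_{H^1}^2 = (-20/7 + 5*π) + (-80/7 + 61*π/2) = -100/7 + 71*π/2.


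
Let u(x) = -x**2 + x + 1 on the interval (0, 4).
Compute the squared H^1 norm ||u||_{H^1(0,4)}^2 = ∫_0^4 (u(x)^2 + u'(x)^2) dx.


||u||_{H^1}^2 = 664/5

The H^1 norm (squared) on an interval (0, L) is
  ||u||_{H^1}^2 = ∫_0^L u(x)^2 dx + ∫_0^L u'(x)^2 dx.
Compute u'(x) = 1 - 2*x.
Then u(x)^2 = x**4 - 2*x**3 - x**2 + 2*x + 1 and u'(x)^2 = 4*x**2 - 4*x + 1.
Integrate each monomial from 0 to 4 using ∫_0^4 c·x^n dx = c·4^(n+1)/(n+1):
  ∫_0^4 u(x)^2 dx = ∫_0^4 (x^4 - 2*x^3 - x^2 + 2*x + 1) dx. Term by term:
    ∫_0^4 x^4 dx = 1024/5;  ∫_0^4 -2*x^3 dx = -128;  ∫_0^4 -x^2 dx = -64/3;
    ∫_0^4 2*x dx = 16;  ∫_0^4 1 dx = 4.
  Sum: 1024/5 − 128 − 64/3 + 16 + 4 = 1132/15.
  ∫_0^4 u'(x)^2 dx = ∫_0^4 (4*x^2 - 4*x + 1) dx. Term by term:
    ∫_0^4 4*x^2 dx = 256/3;  ∫_0^4 -4*x dx = -32;  ∫_0^4 1 dx = 4.
  Sum: 256/3 − 32 + 4 = 172/3.
Adding: ||u||_{H^1}^2 = 1132/15 + 172/3 = 664/5.


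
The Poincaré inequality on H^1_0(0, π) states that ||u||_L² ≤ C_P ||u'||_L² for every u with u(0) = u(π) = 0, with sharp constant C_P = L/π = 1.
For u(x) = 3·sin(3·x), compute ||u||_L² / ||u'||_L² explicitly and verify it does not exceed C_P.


||u||_L² / ||u'||_L² = 1/3 < C_P = 1.

u(x) = 3·sin(3·x), so u'(x) = 9*cos(3*x).
Writing u(x) = A·sin(kπx/L) with A = 3 and k = 3, use ∫_0^L sin²(kπx/L) dx = L/2 and ∫_0^L cos²(kπx/L) dx = L/2.
u² = 9·sin²(3·x) and (u')² = 81·cos²(3·x), and each of sin², cos² integrates to L/2 = π/2 over (0, π).
∫_0^π u² dx = 9*π/2, so ||u||_L² = 3*sqrt(2)*sqrt(π)/2.
∫_0^π (u')² dx = 81*π/2, so ||u'||_L² = 9*sqrt(2)*sqrt(π)/2.
Ratio ||u||_L² / ||u'||_L² = 1/3.
Sharp Poincaré constant on H^1_0(0, π) is C_P = L/π = 1, achieved by sin(x).
This is the k = 3 harmonic; the ratio L/(kπ) is strictly less than C_P = L/π, consistent with the sharp inequality ||u||_L² ≤ C_P ||u'||_L².


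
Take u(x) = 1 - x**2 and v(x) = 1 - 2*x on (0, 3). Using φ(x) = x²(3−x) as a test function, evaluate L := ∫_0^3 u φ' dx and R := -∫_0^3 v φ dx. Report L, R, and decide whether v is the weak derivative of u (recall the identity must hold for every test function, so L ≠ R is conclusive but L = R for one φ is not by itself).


LHS = 243/10, RHS = 351/20. No, v is not the weak derivative of u.

u(x) = 1 - x**2, classical derivative u'(x) = -2*x.
φ(x) = x²(3−x), so φ'(x) = 3*x*(2 - x).
Note φ(0) = φ(3) = 0, so the boundary term u·φ vanishes.
LHS = ∫_0^3 u(x) φ'(x) dx = ∫_0^3 (3*x^4 - 6*x^3 - 3*x^2 + 6*x) dx. Term by term:
  ∫_0^3 3*x^4 dx = 729/5;  ∫_0^3 -6*x^3 dx = -243/2;  ∫_0^3 -3*x^2 dx = -27;
  ∫_0^3 6*x dx = 27.
Sum: 729/5 − 243/2 − 27 + 27 = 243/10.
So LHS = 243/10.
∫_0^3 v(x) φ(x) dx = ∫_0^3 (2*x^4 - 7*x^3 + 3*x^2) dx. Term by term:
  ∫_0^3 2*x^4 dx = 486/5;  ∫_0^3 -7*x^3 dx = -567/4;  ∫_0^3 3*x^2 dx = 27.
Sum: 486/5 − 567/4 + 27 = -351/20.
So RHS = -∫_0^3 v(x) φ(x) dx = 351/20.
LHS − RHS = 27/4 ≠ 0, so the identity fails.
(For a valid weak derivative the identity must hold for EVERY test function, in particular this one. The failure shows v is NOT the weak derivative of u.)
Correct weak derivative would be u'(x) = -2*x.


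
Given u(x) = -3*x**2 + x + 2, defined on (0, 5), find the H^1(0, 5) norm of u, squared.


||u||_{H^1}^2 = 33925/6

The H^1 norm (squared) on an interval (0, L) is
  ||u||_{H^1}^2 = ∫_0^L u(x)^2 dx + ∫_0^L u'(x)^2 dx.
Compute u'(x) = 1 - 6*x.
Then u(x)^2 = 9*x**4 - 6*x**3 - 11*x**2 + 4*x + 4 and u'(x)^2 = 36*x**2 - 12*x + 1.
Integrate each monomial from 0 to 5 using ∫_0^5 c·x^n dx = c·5^(n+1)/(n+1):
  ∫_0^5 u(x)^2 dx = ∫_0^5 (9*x^4 - 6*x^3 - 11*x^2 + 4*x + 4) dx. Term by term:
    ∫_0^5 9*x^4 dx = 5625;  ∫_0^5 -6*x^3 dx = -1875/2;  ∫_0^5 -11*x^2 dx = -1375/3;
    ∫_0^5 4*x dx = 50;  ∫_0^5 4 dx = 20.
  Sum: 5625 − 1875/2 − 1375/3 + 50 + 20 = 25795/6.
  ∫_0^5 u'(x)^2 dx = ∫_0^5 (36*x^2 - 12*x + 1) dx. Term by term:
    ∫_0^5 36*x^2 dx = 1500;  ∫_0^5 -12*x dx = -150;  ∫_0^5 1 dx = 5.
  Sum: 1500 − 150 + 5 = 1355.
Adding: ||u||_{H^1}^2 = 25795/6 + 1355 = 33925/6.


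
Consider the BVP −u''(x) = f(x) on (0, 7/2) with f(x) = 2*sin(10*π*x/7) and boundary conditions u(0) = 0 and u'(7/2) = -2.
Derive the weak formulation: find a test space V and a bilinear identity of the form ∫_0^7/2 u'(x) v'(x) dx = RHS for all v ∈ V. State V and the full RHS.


V = {v ∈ H^1(0, 7/2) : v(0) = 0} (test functions vanish at x = 0 where u is specified); weak form: ∫_0^7/2 u'v' dx = ∫_0^7/2 (2*sin(10*π*x/7)) v dx − 2·v(7/2) for all v ∈ V.

Multiply both sides by a test function v and integrate from 0 to 7/2:
  ∫_0^7/2 −u''(x) v(x) dx = ∫_0^7/2 f(x) v(x) dx.
Integrate the LHS by parts once:
  ∫_0^7/2 −u'' v dx = −[u'(x) v(x)]_0^7/2 + ∫_0^7/2 u'(x) v'(x) dx.
Thus ∫_0^7/2 u'(x) v'(x) dx = ∫_0^7/2 f(x) v(x) dx + [u'(x) v(x)]_0^7/2.
Choose V so that boundary terms are either known or forced to vanish.
Mixed BC: u(0) = 0 (Dirichlet) and u'(7/2) = -2 (Neumann). Define V = {v ∈ H^1(0, 7/2) : v(0) = 0}. Then [u' v]_0^7/2 = u'(7/2)·v(7/2) − u'(0)·0 = − 2·v(7/2).
Weak formulation: find u (satisfying any essential BC) such that ∫_0^7/2 u'(x) v'(x) dx = ∫_0^7/2 f v dx − 2·v(7/2) for all v ∈ V (Dirichlet at 0 absorbed into V; Neumann datum at x = 7/2 contributes the boundary term).
Substituting f(x) = 2*sin(10*π*x/7), the right-hand side is ∫_0^7/2 (2*sin(10*π*x/7)) v dx − 2·v(7/2).


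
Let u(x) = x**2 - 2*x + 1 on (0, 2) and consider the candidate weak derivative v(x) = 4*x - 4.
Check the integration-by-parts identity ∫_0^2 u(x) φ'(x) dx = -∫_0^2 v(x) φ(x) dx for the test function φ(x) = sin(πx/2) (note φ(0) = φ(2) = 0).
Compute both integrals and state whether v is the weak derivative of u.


LHS = 0, RHS = 0. No, v is not the weak derivative of u.

u(x) = x**2 - 2*x + 1, classical derivative u'(x) = 2*x - 2.
φ(x) = sin(πx/2), so φ'(x) = π*cos(π*x/2)/2.
Note φ(0) = φ(2) = 0, so the boundary term u·φ vanishes.
LHS = ∫_0^2 u(x) φ'(x) dx = ∫_0^2 (π*x^2*cos(π*x/2)/2 - π*x*cos(π*x/2) + π*cos(π*x/2)/2) dx. Term by term:
  ∫_0^2 π*cos(π*x/2)/2 dx = 0;  ∫_0^2 π*x^2*cos(π*x/2)/2 dx = -8/π;  ∫_0^2 -π*x*cos(π*x/2) dx = 8/π.
Sum: 0 − 8/π + 8/π = 0.
So LHS = 0.
∫_0^2 v(x) φ(x) dx = ∫_0^2 (4*x*sin(π*x/2) - 4*sin(π*x/2)) dx. Term by term:
  ∫_0^2 -4*sin(π*x/2) dx = -16/π;  ∫_0^2 4*x*sin(π*x/2) dx = 16/π.
Sum: -16/π + 16/π = 0.
So RHS = -∫_0^2 v(x) φ(x) dx = 0.
LHS = RHS, so the identity holds for this particular φ. But this is necessary, not sufficient: a weak derivative must satisfy the identity for EVERY test function in C_c^∞(0, 2).
Here u is smooth, so its weak derivative equals its classical derivative u'(x) = 2*x - 2. Since v(x) = 4*x - 4 ≠ u'(x), v is NOT the weak derivative of u — the agreement for this single φ is a coincidence (the difference v − u' happens to be L²-orthogonal to this φ).


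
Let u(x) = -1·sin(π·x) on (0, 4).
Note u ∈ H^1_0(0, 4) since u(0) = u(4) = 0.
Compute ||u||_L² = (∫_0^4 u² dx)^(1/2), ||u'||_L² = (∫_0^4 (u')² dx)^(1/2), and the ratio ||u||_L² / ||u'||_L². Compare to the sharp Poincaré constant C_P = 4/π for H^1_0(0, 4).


||u||_L² / ||u'||_L² = 1/π < C_P = 4/π.

u(x) = -1·sin(π·x), so u'(x) = -π*cos(π*x).
Writing u(x) = A·sin(kπx/L) with A = -1 and k = 4, use ∫_0^L sin²(kπx/L) dx = L/2 and ∫_0^L cos²(kπx/L) dx = L/2.
u² = 1·sin²(π·x) and (u')² = π^2·cos²(π·x), and each of sin², cos² integrates to L/2 = 2 over (0, 4).
∫_0^4 u² dx = 2, so ||u||_L² = sqrt(2).
∫_0^4 (u')² dx = 2*π^2, so ||u'||_L² = sqrt(2)*π.
Ratio ||u||_L² / ||u'||_L² = 1/π.
Sharp Poincaré constant on H^1_0(0, 4) is C_P = L/π = 4/π, achieved by sin(π/4·x).
This is the k = 4 harmonic; the ratio L/(kπ) is strictly less than C_P = L/π, consistent with the sharp inequality ||u||_L² ≤ C_P ||u'||_L².


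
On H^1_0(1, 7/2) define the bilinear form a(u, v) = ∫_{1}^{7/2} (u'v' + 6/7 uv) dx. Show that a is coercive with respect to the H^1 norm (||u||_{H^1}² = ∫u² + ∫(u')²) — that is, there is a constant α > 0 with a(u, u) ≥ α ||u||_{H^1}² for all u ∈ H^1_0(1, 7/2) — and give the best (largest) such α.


α = 2*(75 + 14*π^2)/(7*(25 + 4*π^2))

Coercivity of a(·,·) on H^1_0(1, 7/2) means a(u, u) ≥ α ||u||_{H^1}² for every u ∈ H^1_0.
The interval has length L = 5/2, and Poincaré/coercivity depend only on L. Here a(u, u) = ∫(u')² + (6/7)·∫u².
Here 0 < c = 6/7 < 1. The condition a(u,u) ≥ α||u||_{H^1}² reads (1−α)∫(u')² ≥ (α−c)∫u². Any admissible α is ≤ 1 (rapidly oscillating u have ∫u²/∫(u')² → 0), and α = 1 would force 0 ≥ (1−c)∫u², impossible since c < 1; so 1−α > 0. By the sharp Poincaré inequality on H^1_0 of an interval of length L, ∫(u')² ≥ (π/L)²∫u² with equality for the first sine mode sin(π(x−x₀)/L) (x₀ the left endpoint), so the inequality holds for all u iff (1−α)(π/L)² ≥ α − c, i.e. α ≤ ((π/L)² + c)/((π/L)² + 1) = (1 + c(L/π)²)/(1 + (L/π)²). With (π/L)² = 4*π^2/25 and c = 6/7, the largest admissible constant is α = ((π/L)² + c)/((π/L)² + 1).
Simplifying, α = 2*(75 + 14*π^2)/(7*(25 + 4*π^2)).


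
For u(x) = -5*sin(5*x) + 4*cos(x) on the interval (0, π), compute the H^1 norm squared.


||u||_{H^1(0,π)}^2 = 341*π

u'(x) = -4*sin(x) - 25*cos(5*x).
Expand u² and (u')² and integrate term by term on (0, π), using: for integers n ≥ 1, ∫_0^π sin²(nx) dx = ∫_0^π cos²(nx) dx = π/2; for n ≠ n', ∫_0^π sin(nx)sin(n'x) dx = ∫_0^π cos(nx)cos(n'x) dx = 0; and by product-to-sum, ∫_0^π sin(nx)cos(n'x) dx = ½∫_0^π [sin((n+n')x) + sin((n−n')x)] dx, which is 0 when n+n' is even and 2n/(n²−n'²) when n+n' is odd (it need not vanish on (0, π)).
  u² squared terms: (-5)²·∫sin(5x)² dx = 25·π/2 = 25*π/2;  (4)²·∫cos(x)² dx = 16·π/2 = 8*π.
  u² cross terms: 2·(-5)·(4)·∫sin(5x)·cos(x) dx = -40·(0) = 0.
  So ∫_0^π u² dx = 25*π/2 + 8*π + 0 = 41*π/2.
  (u')² squared terms: (-25)²·∫cos(5x)² dx = 625·π/2 = 625*π/2;  (-4)²·∫sin(x)² dx = 16·π/2 = 8*π.
  (u')² cross terms: 2·(-25)·(-4)·∫cos(5x)·sin(x) dx = 200·(0) = 0.
  So ∫_0^π (u')² dx = 625*π/2 + 8*π + 0 = 641*π/2.
||u||_{H^1}^2 = (41*π/2) + (641*π/2) = 341*π.


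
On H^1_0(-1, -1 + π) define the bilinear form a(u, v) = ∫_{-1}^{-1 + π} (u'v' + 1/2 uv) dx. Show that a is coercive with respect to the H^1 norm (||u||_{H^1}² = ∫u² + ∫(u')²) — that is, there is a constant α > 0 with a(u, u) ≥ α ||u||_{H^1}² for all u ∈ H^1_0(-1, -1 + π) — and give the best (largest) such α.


α = 3/4

Coercivity of a(·,·) on H^1_0(-1, -1 + π) means a(u, u) ≥ α ||u||_{H^1}² for every u ∈ H^1_0.
The interval has length L = π, and Poincaré/coercivity depend only on L. Here a(u, u) = ∫(u')² + (1/2)·∫u².
Here 0 < c = 1/2 < 1. The condition a(u,u) ≥ α||u||_{H^1}² reads (1−α)∫(u')² ≥ (α−c)∫u². Any admissible α is ≤ 1 (rapidly oscillating u have ∫u²/∫(u')² → 0), and α = 1 would force 0 ≥ (1−c)∫u², impossible since c < 1; so 1−α > 0. By the sharp Poincaré inequality on H^1_0 of an interval of length L, ∫(u')² ≥ (π/L)²∫u² with equality for the first sine mode sin(π(x−x₀)/L) (x₀ the left endpoint), so the inequality holds for all u iff (1−α)(π/L)² ≥ α − c, i.e. α ≤ ((π/L)² + c)/((π/L)² + 1) = (1 + c(L/π)²)/(1 + (L/π)²). With (π/L)² = 1 and c = 1/2, the largest admissible constant is α = ((π/L)² + c)/((π/L)² + 1).
Simplifying, α = 3/4.


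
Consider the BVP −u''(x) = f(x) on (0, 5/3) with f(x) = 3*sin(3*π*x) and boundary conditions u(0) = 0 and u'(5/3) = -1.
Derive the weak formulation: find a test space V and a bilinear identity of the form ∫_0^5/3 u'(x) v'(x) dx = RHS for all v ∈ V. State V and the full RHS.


V = {v ∈ H^1(0, 5/3) : v(0) = 0} (test functions vanish at x = 0 where u is specified); weak form: ∫_0^5/3 u'v' dx = ∫_0^5/3 (3*sin(3*π*x)) v dx − v(5/3) for all v ∈ V.

Multiply both sides by a test function v and integrate from 0 to 5/3:
  ∫_0^5/3 −u''(x) v(x) dx = ∫_0^5/3 f(x) v(x) dx.
Integrate the LHS by parts once:
  ∫_0^5/3 −u'' v dx = −[u'(x) v(x)]_0^5/3 + ∫_0^5/3 u'(x) v'(x) dx.
Thus ∫_0^5/3 u'(x) v'(x) dx = ∫_0^5/3 f(x) v(x) dx + [u'(x) v(x)]_0^5/3.
Choose V so that boundary terms are either known or forced to vanish.
Mixed BC: u(0) = 0 (Dirichlet) and u'(5/3) = -1 (Neumann). Define V = {v ∈ H^1(0, 5/3) : v(0) = 0}. Then [u' v]_0^5/3 = u'(5/3)·v(5/3) − u'(0)·0 = − v(5/3).
Weak formulation: find u (satisfying any essential BC) such that ∫_0^5/3 u'(x) v'(x) dx = ∫_0^5/3 f v dx − v(5/3) for all v ∈ V (Dirichlet at 0 absorbed into V; Neumann datum at x = 5/3 contributes the boundary term).
Substituting f(x) = 3*sin(3*π*x), the right-hand side is ∫_0^5/3 (3*sin(3*π*x)) v dx − v(5/3).


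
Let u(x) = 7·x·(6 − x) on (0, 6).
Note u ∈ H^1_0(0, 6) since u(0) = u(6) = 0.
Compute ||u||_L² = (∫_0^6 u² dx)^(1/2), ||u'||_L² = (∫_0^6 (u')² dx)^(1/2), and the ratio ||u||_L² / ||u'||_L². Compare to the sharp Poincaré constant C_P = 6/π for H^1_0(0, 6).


||u||_L² / ||u'||_L² = 3*sqrt(10)/5 < C_P = 6/π.

u(x) = 7·x·(6 − x), so u'(x) = 42 - 14*x.
u(x) = 7·x·(6 − x) vanishes at x = 0 and x = 6, so u ∈ H^1_0(0, 6). Differentiate via the product rule and integrate the resulting polynomials term by term.
  ∫_0^6 u² dx = ∫_0^6 (49*x^4 - 588*x^3 + 1764*x^2) dx. Term by term:
    ∫_0^6 49*x^4 dx = 381024/5;  ∫_0^6 -588*x^3 dx = -190512;  ∫_0^6 1764*x^2 dx = 127008.
  Sum: 381024/5 − 190512 + 127008 = 63504/5.
  ∫_0^6 (u')² dx = ∫_0^6 (196*x^2 - 1176*x + 1764) dx. Term by term:
    ∫_0^6 196*x^2 dx = 14112;  ∫_0^6 -1176*x dx = -21168;  ∫_0^6 1764 dx = 10584.
  Sum: 14112 − 21168 + 10584 = 3528.
∫_0^6 u² dx = 63504/5, so ||u||_L² = 252*sqrt(5)/5.
∫_0^6 (u')² dx = 3528, so ||u'||_L² = 42*sqrt(2).
Ratio ||u||_L² / ||u'||_L² = 3*sqrt(10)/5.
Sharp Poincaré constant on H^1_0(0, 6) is C_P = L/π = 6/π, achieved by sin(π/6·x).
A polynomial bump cannot attain the sharp Poincaré constant (only the first sine eigenfunction does), so the ratio is strictly less than C_P, consistent with ||u||_L² ≤ C_P ||u'||_L².


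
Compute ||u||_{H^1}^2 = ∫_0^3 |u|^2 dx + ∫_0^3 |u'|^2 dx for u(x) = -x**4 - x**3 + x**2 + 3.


||u||_{H^1}^2 = 1449837/140

The H^1 norm (squared) on an interval (0, L) is
  ||u||_{H^1}^2 = ∫_0^L u(x)^2 dx + ∫_0^L u'(x)^2 dx.
Compute u'(x) = -4*x**3 - 3*x**2 + 2*x.
Then u(x)^2 = x**8 + 2*x**7 - x**6 - 2*x**5 - 5*x**4 - 6*x**3 + 6*x**2 + 9 and u'(x)^2 = 16*x**6 + 24*x**5 - 7*x**4 - 12*x**3 + 4*x**2.
Integrate each monomial from 0 to 3 using ∫_0^3 c·x^n dx = c·3^(n+1)/(n+1):
  ∫_0^3 u(x)^2 dx = ∫_0^3 (x^8 + 2*x^7 - x^6 - 2*x^5 - 5*x^4 - 6*x^3 + 6*x^2 + 9) dx. Term by term:
    ∫_0^3 x^8 dx = 2187;  ∫_0^3 2*x^7 dx = 6561/4;  ∫_0^3 -x^6 dx = -2187/7;
    ∫_0^3 -2*x^5 dx = -243;  ∫_0^3 -5*x^4 dx = -243;  ∫_0^3 -6*x^3 dx = -243/2;
    ∫_0^3 6*x^2 dx = 54;  ∫_0^3 9 dx = 27.
  Sum: 2187 + 6561/4 − 2187/7 − 243 − 243 − 243/2 + 54 + 27 = 83673/28.
  ∫_0^3 u'(x)^2 dx = ∫_0^3 (16*x^6 + 24*x^5 - 7*x^4 - 12*x^3 + 4*x^2) dx. Term by term:
    ∫_0^3 16*x^6 dx = 34992/7;  ∫_0^3 24*x^5 dx = 2916;  ∫_0^3 -7*x^4 dx = -1701/5;
    ∫_0^3 -12*x^3 dx = -243;  ∫_0^3 4*x^2 dx = 36.
  Sum: 34992/7 + 2916 − 1701/5 − 243 + 36 = 257868/35.
Adding: ||u||_{H^1}^2 = 83673/28 + 257868/35 = 1449837/140.


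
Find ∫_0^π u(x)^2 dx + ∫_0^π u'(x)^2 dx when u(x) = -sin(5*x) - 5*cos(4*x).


||u||_{H^1(0,π)}^2 = 1700/9 + 451*π/2

u'(x) = 20*sin(4*x) - 5*cos(5*x).
Expand u² and (u')² and integrate term by term on (0, π), using: for integers n ≥ 1, ∫_0^π sin²(nx) dx = ∫_0^π cos²(nx) dx = π/2; for n ≠ n', ∫_0^π sin(nx)sin(n'x) dx = ∫_0^π cos(nx)cos(n'x) dx = 0; and by product-to-sum, ∫_0^π sin(nx)cos(n'x) dx = ½∫_0^π [sin((n+n')x) + sin((n−n')x)] dx, which is 0 when n+n' is even and 2n/(n²−n'²) when n+n' is odd (it need not vanish on (0, π)).
  u² squared terms: (-1)²·∫sin(5x)² dx = 1·π/2 = π/2;  (-5)²·∫cos(4x)² dx = 25·π/2 = 25*π/2.
  u² cross terms: 2·(-1)·(-5)·∫sin(5x)·cos(4x) dx = 10·(10/9) = 100/9.
  So ∫_0^π u² dx = π/2 + 25*π/2 + 100/9 = 100/9 + 13*π.
  (u')² squared terms: (-5)²·∫cos(5x)² dx = 25·π/2 = 25*π/2;  (20)²·∫sin(4x)² dx = 400·π/2 = 200*π.
  (u')² cross terms: 2·(-5)·(20)·∫cos(5x)·sin(4x) dx = -200·(-8/9) = 1600/9.
  So ∫_0^π (u')² dx = 25*π/2 + 200*π + 1600/9 = 1600/9 + 425*π/2.
||u||_{H^1}^2 = (100/9 + 13*π) + (1600/9 + 425*π/2) = 1700/9 + 451*π/2.


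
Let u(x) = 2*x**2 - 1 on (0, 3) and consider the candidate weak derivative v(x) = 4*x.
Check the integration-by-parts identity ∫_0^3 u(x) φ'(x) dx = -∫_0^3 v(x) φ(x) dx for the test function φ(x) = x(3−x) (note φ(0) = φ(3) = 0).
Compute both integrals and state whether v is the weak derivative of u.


LHS = -27, RHS = -27. Yes, v = u' weakly.

u(x) = 2*x**2 - 1, classical derivative u'(x) = 4*x.
φ(x) = x(3−x), so φ'(x) = 3 - 2*x.
Note φ(0) = φ(3) = 0, so the boundary term u·φ vanishes.
LHS = ∫_0^3 u(x) φ'(x) dx = ∫_0^3 (-4*x^3 + 6*x^2 + 2*x - 3) dx. Term by term:
  ∫_0^3 -4*x^3 dx = -81;  ∫_0^3 6*x^2 dx = 54;  ∫_0^3 2*x dx = 9;
  ∫_0^3 -3 dx = -9.
Sum: -81 + 54 + 9 − 9 = -27.
So LHS = -27.
∫_0^3 v(x) φ(x) dx = ∫_0^3 (-4*x^3 + 12*x^2) dx. Term by term:
  ∫_0^3 -4*x^3 dx = -81;  ∫_0^3 12*x^2 dx = 108.
Sum: -81 + 108 = 27.
So RHS = -∫_0^3 v(x) φ(x) dx = -27.
LHS = RHS, so the identity holds for this test φ.
Moreover u is smooth here and v(x) = u'(x) = 4*x pointwise, so the identity holds for every test function. Hence v is the weak derivative of u.


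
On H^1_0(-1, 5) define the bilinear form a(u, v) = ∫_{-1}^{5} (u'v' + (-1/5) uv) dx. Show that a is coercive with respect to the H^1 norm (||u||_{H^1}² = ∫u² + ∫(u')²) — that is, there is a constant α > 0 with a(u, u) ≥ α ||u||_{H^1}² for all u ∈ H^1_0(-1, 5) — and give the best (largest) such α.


α = (-36/5 + π^2)/(π^2 + 36)

Coercivity of a(·,·) on H^1_0(-1, 5) means a(u, u) ≥ α ||u||_{H^1}² for every u ∈ H^1_0.
The interval has length L = 6, and Poincaré/coercivity depend only on L. Here a(u, u) = ∫(u')² + (-1/5)·∫u².
Here c = -1/5 < 0 with |c| < (π/L)² = π^2/36, so coercivity still holds. The condition a(u,u) ≥ α||u||_{H^1}² reads (1−α)∫(u')² ≥ (α−c)∫u². Any admissible α is ≤ 1 (rapidly oscillating u have ∫u²/∫(u')² → 0), and α = 1 would force 0 ≥ (1−c)∫u², impossible since c < 1; so 1−α > 0. By the sharp Poincaré inequality on H^1_0 of an interval of length L, ∫(u')² ≥ (π/L)²∫u² with equality for the first sine mode sin(π(x−x₀)/L) (x₀ the left endpoint), so the inequality holds for all u iff (1−α)(π/L)² ≥ α − c, i.e. α ≤ ((π/L)² + c)/((π/L)² + 1) = (1 + c(L/π)²)/(1 + (L/π)²). (Direct route, valid since c ≤ 0: Poincaré gives c∫u² ≥ c(L/π)²∫(u')², so a(u,u) ≥ (1 + c(L/π)²)∫(u')², while ||u||_{H^1}² ≤ (1 + (L/π)²)∫(u')²; dividing yields the same α.) With (π/L)² = π^2/36 and c = -1/5, the largest admissible constant is α = ((π/L)² + c)/((π/L)² + 1).
Simplifying, α = (-36/5 + π^2)/(π^2 + 36).


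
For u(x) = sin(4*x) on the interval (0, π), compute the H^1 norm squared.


||u||_{H^1(0,π)}^2 = 17*π/2

u'(x) = 4*cos(4*x).
Expand u² and (u')² and integrate term by term on (0, π), using: for integers n ≥ 1, ∫_0^π sin²(nx) dx = ∫_0^π cos²(nx) dx = π/2; for n ≠ n', ∫_0^π sin(nx)sin(n'x) dx = ∫_0^π cos(nx)cos(n'x) dx = 0; and by product-to-sum, ∫_0^π sin(nx)cos(n'x) dx = ½∫_0^π [sin((n+n')x) + sin((n−n')x)] dx, which is 0 when n+n' is even and 2n/(n²−n'²) when n+n' is odd (it need not vanish on (0, π)).
  u² squared terms: (1)²·∫sin(4x)² dx = 1·π/2 = π/2.
  So ∫_0^π u² dx = π/2.
  (u')² squared terms: (4)²·∫cos(4x)² dx = 16·π/2 = 8*π.
  So ∫_0^π (u')² dx = 8*π.
||u||_{H^1}^2 = (π/2) + (8*π) = 17*π/2.


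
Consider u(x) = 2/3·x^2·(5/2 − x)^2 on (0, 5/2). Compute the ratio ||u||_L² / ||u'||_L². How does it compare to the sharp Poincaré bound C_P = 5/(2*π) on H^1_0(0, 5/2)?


||u||_L² / ||u'||_L² = 5*sqrt(3)/12 < C_P = 5/(2*π).

u(x) = 2/3·x^2·(5/2 − x)^2, so u'(x) = x*(2*x - 5)*(4*x - 5)/3.
u(x) = 2/3·x^2·(5/2 − x)^2 vanishes at x = 0 and x = 5/2, so u ∈ H^1_0(0, 5/2). Differentiate via the product rule and integrate the resulting polynomials term by term.
  ∫_0^5/2 u² dx = ∫_0^5/2 (4*x^8/9 - 40*x^7/9 + 50*x^6/3 - 250*x^5/9 + 625*x^4/36) dx. Term by term:
    ∫_0^5/2 4*x^8/9 dx = 1953125/10368;  ∫_0^5/2 -40*x^7/9 dx = -1953125/2304;  ∫_0^5/2 50*x^6/3 dx = 1953125/1344;
    ∫_0^5/2 -250*x^5/9 dx = -1953125/1728;  ∫_0^5/2 625*x^4/36 dx = 390625/1152.
  Sum: 1953125/10368 − 1953125/2304 + 1953125/1344 − 1953125/1728 + 390625/1152 = 390625/145152.
  ∫_0^5/2 (u')² dx = ∫_0^5/2 (64*x^6/9 - 160*x^5/3 + 1300*x^4/9 - 500*x^3/3 + 625*x^2/9) dx. Term by term:
    ∫_0^5/2 64*x^6/9 dx = 78125/126;  ∫_0^5/2 -160*x^5/3 dx = -78125/36;  ∫_0^5/2 1300*x^4/9 dx = 203125/72;
    ∫_0^5/2 -500*x^3/3 dx = -78125/48;  ∫_0^5/2 625*x^2/9 dx = 78125/216.
  Sum: 78125/126 − 78125/36 + 203125/72 − 78125/48 + 78125/216 = 15625/3024.
∫_0^5/2 u² dx = 390625/145152, so ||u||_L² = 625*sqrt(7)/1008.
∫_0^5/2 (u')² dx = 15625/3024, so ||u'||_L² = 125*sqrt(21)/252.
Ratio ||u||_L² / ||u'||_L² = 5*sqrt(3)/12.
Sharp Poincaré constant on H^1_0(0, 5/2) is C_P = L/π = 5/(2*π), achieved by sin(2*π/5·x).
A polynomial bump cannot attain the sharp Poincaré constant (only the first sine eigenfunction does), so the ratio is strictly less than C_P, consistent with ||u||_L² ≤ C_P ||u'||_L².


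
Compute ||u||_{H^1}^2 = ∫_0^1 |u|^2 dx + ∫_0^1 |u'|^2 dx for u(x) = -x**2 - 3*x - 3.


||u||_{H^1}^2 = 1231/30

The H^1 norm (squared) on an interval (0, L) is
  ||u||_{H^1}^2 = ∫_0^L u(x)^2 dx + ∫_0^L u'(x)^2 dx.
Compute u'(x) = -2*x - 3.
Then u(x)^2 = x**4 + 6*x**3 + 15*x**2 + 18*x + 9 and u'(x)^2 = 4*x**2 + 12*x + 9.
Integrate each monomial from 0 to 1 using ∫_0^1 c·x^n dx = c·1^(n+1)/(n+1):
  ∫_0^1 u(x)^2 dx = ∫_0^1 (x^4 + 6*x^3 + 15*x^2 + 18*x + 9) dx. Term by term:
    ∫_0^1 x^4 dx = 1/5;  ∫_0^1 6*x^3 dx = 3/2;  ∫_0^1 15*x^2 dx = 5;
    ∫_0^1 18*x dx = 9;  ∫_0^1 9 dx = 9.
  Sum: 1/5 + 3/2 + 5 + 9 + 9 = 247/10.
  ∫_0^1 u'(x)^2 dx = ∫_0^1 (4*x^2 + 12*x + 9) dx. Term by term:
    ∫_0^1 4*x^2 dx = 4/3;  ∫_0^1 12*x dx = 6;  ∫_0^1 9 dx = 9.
  Sum: 4/3 + 6 + 9 = 49/3.
Adding: ||u||_{H^1}^2 = 247/10 + 49/3 = 1231/30.


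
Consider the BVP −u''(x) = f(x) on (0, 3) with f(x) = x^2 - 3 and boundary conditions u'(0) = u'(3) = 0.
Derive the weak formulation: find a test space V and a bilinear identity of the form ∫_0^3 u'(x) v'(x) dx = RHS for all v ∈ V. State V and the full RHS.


V = H^1(0, 3) (no boundary constraint on v; u is determined up to an additive constant); weak form: ∫_0^3 u'v' dx = ∫_0^3 (x^2 - 3) v dx for all v ∈ V.

Multiply both sides by a test function v and integrate from 0 to 3:
  ∫_0^3 −u''(x) v(x) dx = ∫_0^3 f(x) v(x) dx.
Integrate the LHS by parts once:
  ∫_0^3 −u'' v dx = −[u'(x) v(x)]_0^3 + ∫_0^3 u'(x) v'(x) dx.
Thus ∫_0^3 u'(x) v'(x) dx = ∫_0^3 f(x) v(x) dx + [u'(x) v(x)]_0^3.
Choose V so that boundary terms are either known or forced to vanish.
u has homogeneous Neumann: u'(0) = u'(3) = 0. So [u' v]_0^3 = 0·v(3) − 0·v(0) = 0 for any v; take V = H^1(0, 3).
Weak formulation: find u (satisfying any essential BC) such that ∫_0^3 u'(x) v'(x) dx = ∫_0^3 f v dx for all v ∈ V (homogeneous Neumann, so boundary terms vanish).
Substituting f(x) = x^2 - 3, the right-hand side is ∫_0^3 (x^2 - 3) v dx.
Compatibility check (pure Neumann): taking v ≡ 1 ∈ V gives 0 = ∫_0^3 f dx + (0) − (0), i.e. ∫_0^3 f dx must equal u'(0) − u'(3) = 0. Indeed ∫_0^3 (x^2 - 3) dx = 0, so the data are compatible. The solution is then unique only up to an additive constant (fix it e.g. by requiring ∫_0^3 u dx = 0).


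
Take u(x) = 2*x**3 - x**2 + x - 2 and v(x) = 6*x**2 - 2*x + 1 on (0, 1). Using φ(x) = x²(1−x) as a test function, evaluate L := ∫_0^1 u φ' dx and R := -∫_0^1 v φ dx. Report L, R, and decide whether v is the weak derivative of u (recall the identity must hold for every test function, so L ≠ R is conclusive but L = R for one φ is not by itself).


LHS = -11/60, RHS = -11/60. Yes, v = u' weakly.

u(x) = 2*x**3 - x**2 + x - 2, classical derivative u'(x) = 6*x**2 - 2*x + 1.
φ(x) = x²(1−x), so φ'(x) = x*(2 - 3*x).
Note φ(0) = φ(1) = 0, so the boundary term u·φ vanishes.
LHS = ∫_0^1 u(x) φ'(x) dx = ∫_0^1 (-6*x^5 + 7*x^4 - 5*x^3 + 8*x^2 - 4*x) dx. Term by term:
  ∫_0^1 -6*x^5 dx = -1;  ∫_0^1 7*x^4 dx = 7/5;  ∫_0^1 -5*x^3 dx = -5/4;
  ∫_0^1 8*x^2 dx = 8/3;  ∫_0^1 -4*x dx = -2.
Sum: -1 + 7/5 − 5/4 + 8/3 − 2 = -11/60.
So LHS = -11/60.
∫_0^1 v(x) φ(x) dx = ∫_0^1 (-6*x^5 + 8*x^4 - 3*x^3 + x^2) dx. Term by term:
  ∫_0^1 -6*x^5 dx = -1;  ∫_0^1 8*x^4 dx = 8/5;  ∫_0^1 -3*x^3 dx = -3/4;
  ∫_0^1 x^2 dx = 1/3.
Sum: -1 + 8/5 − 3/4 + 1/3 = 11/60.
So RHS = -∫_0^1 v(x) φ(x) dx = -11/60.
LHS = RHS, so the identity holds for this test φ.
Moreover u is smooth here and v(x) = u'(x) = 6*x**2 - 2*x + 1 pointwise, so the identity holds for every test function. Hence v is the weak derivative of u.


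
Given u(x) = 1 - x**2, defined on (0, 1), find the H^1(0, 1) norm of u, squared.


||u||_{H^1}^2 = 28/15

The H^1 norm (squared) on an interval (0, L) is
  ||u||_{H^1}^2 = ∫_0^L u(x)^2 dx + ∫_0^L u'(x)^2 dx.
Compute u'(x) = -2*x.
Then u(x)^2 = x**4 - 2*x**2 + 1 and u'(x)^2 = 4*x**2.
Integrate each monomial from 0 to 1 using ∫_0^1 c·x^n dx = c·1^(n+1)/(n+1):
  ∫_0^1 u(x)^2 dx = ∫_0^1 (x^4 - 2*x^2 + 1) dx. Term by term:
    ∫_0^1 x^4 dx = 1/5;  ∫_0^1 -2*x^2 dx = -2/3;  ∫_0^1 1 dx = 1.
  Sum: 1/5 − 2/3 + 1 = 8/15.
  ∫_0^1 u'(x)^2 dx = ∫_0^1 (4*x^2) dx. Term by term:
    ∫_0^1 4*x^2 dx = 4/3.
Adding: ||u||_{H^1}^2 = 8/15 + 4/3 = 28/15.


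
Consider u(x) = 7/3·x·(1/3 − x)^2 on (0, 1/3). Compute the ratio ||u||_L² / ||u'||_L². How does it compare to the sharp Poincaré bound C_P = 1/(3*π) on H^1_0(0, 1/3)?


||u||_L² / ||u'||_L² = sqrt(14)/42 < C_P = 1/(3*π).

u(x) = 7/3·x·(1/3 − x)^2, so u'(x) = 7*x^2 - 28*x/9 + 7/27.
u(x) = 7/3·x·(1/3 − x)^2 vanishes at x = 0 and x = 1/3, so u ∈ H^1_0(0, 1/3). Differentiate via the product rule and integrate the resulting polynomials term by term.
  ∫_0^1/3 u² dx = ∫_0^1/3 (49*x^6/9 - 196*x^5/27 + 98*x^4/27 - 196*x^3/243 + 49*x^2/729) dx. Term by term:
    ∫_0^1/3 49*x^6/9 dx = 7/19683;  ∫_0^1/3 -196*x^5/27 dx = -98/59049;  ∫_0^1/3 98*x^4/27 dx = 98/32805;
    ∫_0^1/3 -196*x^3/243 dx = -49/19683;  ∫_0^1/3 49*x^2/729 dx = 49/59049.
  Sum: 7/19683 − 98/59049 + 98/32805 − 49/19683 + 49/59049 = 7/295245.
  ∫_0^1/3 (u')² dx = ∫_0^1/3 (49*x^4 - 392*x^3/9 + 1078*x^2/81 - 392*x/243 + 49/729) dx. Term by term:
    ∫_0^1/3 49*x^4 dx = 49/1215;  ∫_0^1/3 -392*x^3/9 dx = -98/729;  ∫_0^1/3 1078*x^2/81 dx = 1078/6561;
    ∫_0^1/3 -392*x/243 dx = -196/2187;  ∫_0^1/3 49/729 dx = 49/2187.
  Sum: 49/1215 − 98/729 + 1078/6561 − 196/2187 + 49/2187 = 98/32805.
∫_0^1/3 u² dx = 7/295245, so ||u||_L² = sqrt(35)/1215.
∫_0^1/3 (u')² dx = 98/32805, so ||u'||_L² = 7*sqrt(10)/405.
Ratio ||u||_L² / ||u'||_L² = sqrt(14)/42.
Sharp Poincaré constant on H^1_0(0, 1/3) is C_P = L/π = 1/(3*π), achieved by sin(3*π·x).
A polynomial bump cannot attain the sharp Poincaré constant (only the first sine eigenfunction does), so the ratio is strictly less than C_P, consistent with ||u||_L² ≤ C_P ||u'||_L².


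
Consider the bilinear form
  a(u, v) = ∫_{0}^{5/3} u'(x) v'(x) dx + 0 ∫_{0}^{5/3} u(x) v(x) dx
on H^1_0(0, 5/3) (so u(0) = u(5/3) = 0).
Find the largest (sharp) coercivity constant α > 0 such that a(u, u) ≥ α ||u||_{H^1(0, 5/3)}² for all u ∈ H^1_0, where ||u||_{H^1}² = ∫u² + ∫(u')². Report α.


α = 9*π^2/(25 + 9*π^2)

Coercivity of a(·,·) on H^1_0(0, 5/3) means a(u, u) ≥ α ||u||_{H^1}² for every u ∈ H^1_0.
The interval has length L = 5/3, and Poincaré/coercivity depend only on L. Here a(u, u) = ∫(u')² + (0)·∫u².
Here c = 0, so a(u,u) = ∫(u')² alone. The condition a(u,u) ≥ α||u||_{H^1}² reads (1−α)∫(u')² ≥ (α−c)∫u². Any admissible α is ≤ 1 (rapidly oscillating u have ∫u²/∫(u')² → 0), and α = 1 would force 0 ≥ (1−c)∫u², impossible since c < 1; so 1−α > 0. By the sharp Poincaré inequality on H^1_0 of an interval of length L, ∫(u')² ≥ (π/L)²∫u² with equality for the first sine mode sin(π(x−x₀)/L) (x₀ the left endpoint), so the inequality holds for all u iff (1−α)(π/L)² ≥ α − c, i.e. α ≤ ((π/L)² + c)/((π/L)² + 1) = (1 + c(L/π)²)/(1 + (L/π)²). (Direct route, valid since c ≤ 0: Poincaré gives c∫u² ≥ c(L/π)²∫(u')², so a(u,u) ≥ (1 + c(L/π)²)∫(u')², while ||u||_{H^1}² ≤ (1 + (L/π)²)∫(u')²; dividing yields the same α.) With (π/L)² = 9*π^2/25 and c = 0, the largest admissible constant is α = ((π/L)² + c)/((π/L)² + 1).
Simplifying, α = 9*π^2/(25 + 9*π^2).


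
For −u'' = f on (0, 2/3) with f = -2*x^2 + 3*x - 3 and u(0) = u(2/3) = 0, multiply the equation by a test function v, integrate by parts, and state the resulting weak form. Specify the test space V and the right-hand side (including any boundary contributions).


V = H^1_0(0, 2/3) (so v(0) = v(2/3) = 0); weak form: ∫_0^2/3 u'v' dx = ∫_0^2/3 (-2*x^2 + 3*x - 3) v dx for all v ∈ V.

Multiply both sides by a test function v and integrate from 0 to 2/3:
  ∫_0^2/3 −u''(x) v(x) dx = ∫_0^2/3 f(x) v(x) dx.
Integrate the LHS by parts once:
  ∫_0^2/3 −u'' v dx = −[u'(x) v(x)]_0^2/3 + ∫_0^2/3 u'(x) v'(x) dx.
Thus ∫_0^2/3 u'(x) v'(x) dx = ∫_0^2/3 f(x) v(x) dx + [u'(x) v(x)]_0^2/3.
Choose V so that boundary terms are either known or forced to vanish.
u is Dirichlet: u(0) = u(2/3) = 0. Let V = H^1_0(0, 2/3); then v(0) = v(2/3) = 0, and [u' v]_0^2/3 = 0.
Weak formulation: find u (satisfying any essential BC) such that ∫_0^2/3 u'(x) v'(x) dx = ∫_0^2/3 f v dx for all v ∈ V.
Substituting f(x) = -2*x^2 + 3*x - 3, the right-hand side is ∫_0^2/3 (-2*x^2 + 3*x - 3) v dx.


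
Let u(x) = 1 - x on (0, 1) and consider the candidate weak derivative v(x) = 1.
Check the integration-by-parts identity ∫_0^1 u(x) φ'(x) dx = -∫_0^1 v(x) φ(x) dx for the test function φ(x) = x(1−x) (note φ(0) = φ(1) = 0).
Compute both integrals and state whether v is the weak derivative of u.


LHS = 1/6, RHS = -1/6. No, v is not the weak derivative of u.

u(x) = 1 - x, classical derivative u'(x) = -1.
φ(x) = x(1−x), so φ'(x) = 1 - 2*x.
Note φ(0) = φ(1) = 0, so the boundary term u·φ vanishes.
LHS = ∫_0^1 u(x) φ'(x) dx = ∫_0^1 (2*x^2 - 3*x + 1) dx. Term by term:
  ∫_0^1 2*x^2 dx = 2/3;  ∫_0^1 -3*x dx = -3/2;  ∫_0^1 1 dx = 1.
Sum: 2/3 − 3/2 + 1 = 1/6.
So LHS = 1/6.
∫_0^1 v(x) φ(x) dx = ∫_0^1 (-x^2 + x) dx. Term by term:
  ∫_0^1 -x^2 dx = -1/3;  ∫_0^1 x dx = 1/2.
Sum: -1/3 + 1/2 = 1/6.
So RHS = -∫_0^1 v(x) φ(x) dx = -1/6.
LHS − RHS = 1/3 ≠ 0, so the identity fails.
(For a valid weak derivative the identity must hold for EVERY test function, in particular this one. The failure shows v is NOT the weak derivative of u.)
Correct weak derivative would be u'(x) = -1.


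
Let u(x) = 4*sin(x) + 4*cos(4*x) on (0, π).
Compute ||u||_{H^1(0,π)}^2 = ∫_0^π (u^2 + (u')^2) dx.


||u||_{H^1(0,π)}^2 = -1088/15 + 152*π

u'(x) = -16*sin(4*x) + 4*cos(x).
Expand u² and (u')² and integrate term by term on (0, π), using: for integers n ≥ 1, ∫_0^π sin²(nx) dx = ∫_0^π cos²(nx) dx = π/2; for n ≠ n', ∫_0^π sin(nx)sin(n'x) dx = ∫_0^π cos(nx)cos(n'x) dx = 0; and by product-to-sum, ∫_0^π sin(nx)cos(n'x) dx = ½∫_0^π [sin((n+n')x) + sin((n−n')x)] dx, which is 0 when n+n' is even and 2n/(n²−n'²) when n+n' is odd (it need not vanish on (0, π)).
  u² squared terms: (4)²·∫cos(4x)² dx = 16·π/2 = 8*π;  (4)²·∫sin(x)² dx = 16·π/2 = 8*π.
  u² cross terms: 2·(4)·(4)·∫cos(4x)·sin(x) dx = 32·(-2/15) = -64/15.
  So ∫_0^π u² dx = 8*π + 8*π − 64/15 = -64/15 + 16*π.
  (u')² squared terms: (-16)²·∫sin(4x)² dx = 256·π/2 = 128*π;  (4)²·∫cos(x)² dx = 16·π/2 = 8*π.
  (u')² cross terms: 2·(-16)·(4)·∫sin(4x)·cos(x) dx = -128·(8/15) = -1024/15.
  So ∫_0^π (u')² dx = 128*π + 8*π − 1024/15 = -1024/15 + 136*π.
||u||_{H^1}^2 = (-64/15 + 16*π) + (-1024/15 + 136*π) = -1088/15 + 152*π.


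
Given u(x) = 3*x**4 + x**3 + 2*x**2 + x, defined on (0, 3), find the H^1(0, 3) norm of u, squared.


||u||_{H^1}^2 = 12643629/140

The H^1 norm (squared) on an interval (0, L) is
  ||u||_{H^1}^2 = ∫_0^L u(x)^2 dx + ∫_0^L u'(x)^2 dx.
Compute u'(x) = 12*x**3 + 3*x**2 + 4*x + 1.
Then u(x)^2 = 9*x**8 + 6*x**7 + 13*x**6 + 10*x**5 + 6*x**4 + 4*x**3 + x**2 and u'(x)^2 = 144*x**6 + 72*x**5 + 105*x**4 + 48*x**3 + 22*x**2 + 8*x + 1.
Integrate each monomial from 0 to 3 using ∫_0^3 c·x^n dx = c·3^(n+1)/(n+1):
  ∫_0^3 u(x)^2 dx = ∫_0^3 (9*x^8 + 6*x^7 + 13*x^6 + 10*x^5 + 6*x^4 + 4*x^3 + x^2) dx. Term by term:
    ∫_0^3 9*x^8 dx = 19683;  ∫_0^3 6*x^7 dx = 19683/4;  ∫_0^3 13*x^6 dx = 28431/7;
    ∫_0^3 10*x^5 dx = 1215;  ∫_0^3 6*x^4 dx = 1458/5;  ∫_0^3 4*x^3 dx = 81;
    ∫_0^3 x^2 dx = 9.
  Sum: 19683 + 19683/4 + 28431/7 + 1215 + 1458/5 + 81 + 9 = 4236669/140.
  ∫_0^3 u'(x)^2 dx = ∫_0^3 (144*x^6 + 72*x^5 + 105*x^4 + 48*x^3 + 22*x^2 + 8*x + 1) dx. Term by term:
    ∫_0^3 144*x^6 dx = 314928/7;  ∫_0^3 72*x^5 dx = 8748;  ∫_0^3 105*x^4 dx = 5103;
    ∫_0^3 48*x^3 dx = 972;  ∫_0^3 22*x^2 dx = 198;  ∫_0^3 8*x dx = 36;
    ∫_0^3 1 dx = 3.
  Sum: 314928/7 + 8748 + 5103 + 972 + 198 + 36 + 3 = 420348/7.
Adding: ||u||_{H^1}^2 = 4236669/140 + 420348/7 = 12643629/140.


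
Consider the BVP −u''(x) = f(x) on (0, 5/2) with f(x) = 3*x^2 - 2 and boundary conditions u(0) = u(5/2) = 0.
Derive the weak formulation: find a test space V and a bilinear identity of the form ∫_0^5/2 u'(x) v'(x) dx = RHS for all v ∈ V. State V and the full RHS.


V = H^1_0(0, 5/2) (so v(0) = v(5/2) = 0); weak form: ∫_0^5/2 u'v' dx = ∫_0^5/2 (3*x^2 - 2) v dx for all v ∈ V.

Multiply both sides by a test function v and integrate from 0 to 5/2:
  ∫_0^5/2 −u''(x) v(x) dx = ∫_0^5/2 f(x) v(x) dx.
Integrate the LHS by parts once:
  ∫_0^5/2 −u'' v dx = −[u'(x) v(x)]_0^5/2 + ∫_0^5/2 u'(x) v'(x) dx.
Thus ∫_0^5/2 u'(x) v'(x) dx = ∫_0^5/2 f(x) v(x) dx + [u'(x) v(x)]_0^5/2.
Choose V so that boundary terms are either known or forced to vanish.
u is Dirichlet: u(0) = u(5/2) = 0. Let V = H^1_0(0, 5/2); then v(0) = v(5/2) = 0, and [u' v]_0^5/2 = 0.
Weak formulation: find u (satisfying any essential BC) such that ∫_0^5/2 u'(x) v'(x) dx = ∫_0^5/2 f v dx for all v ∈ V.
Substituting f(x) = 3*x^2 - 2, the right-hand side is ∫_0^5/2 (3*x^2 - 2) v dx.


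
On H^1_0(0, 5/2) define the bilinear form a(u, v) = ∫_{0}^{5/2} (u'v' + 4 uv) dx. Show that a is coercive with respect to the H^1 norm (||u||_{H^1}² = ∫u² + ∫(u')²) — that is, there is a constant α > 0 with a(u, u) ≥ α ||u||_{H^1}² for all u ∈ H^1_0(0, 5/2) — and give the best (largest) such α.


α = 1

Coercivity of a(·,·) on H^1_0(0, 5/2) means a(u, u) ≥ α ||u||_{H^1}² for every u ∈ H^1_0.
The interval has length L = 5/2, and Poincaré/coercivity depend only on L. Here a(u, u) = ∫(u')² + (4)·∫u².
Here c = 4 ≥ 1, so a(u,u) = ∫(u')² + c∫u² ≥ ∫(u')² + ∫u² = ||u||_{H^1}², i.e. α = 1 works. No larger α is possible: a(u,u) ≥ α||u||_{H^1}² means (1−α)∫(u')² ≥ (α−c)∫u², and for the modes u_n = sin(nπ(x−x₀)/L) (x₀ the left endpoint) one has ∫u_n²/∫(u_n')² = (L/(nπ))² → 0, so a(u_n,u_n)/||u_n||_{H^1}² → 1. Hence the optimal constant is α = 1.
Therefore α = 1.
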